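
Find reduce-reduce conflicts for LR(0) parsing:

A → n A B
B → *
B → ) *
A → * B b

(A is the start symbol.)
A reduce-reduce conflict occurs when an LR(0) state has two complete items [A → α .] and [B → β .] — both call for a reduction, and with no lookahead the parser cannot choose between them.

Augment with A' → A and build the canonical LR(0) collection (I0 = CLOSURE({[A' → . A]}), then GOTO on every symbol after a dot until no new states appear). It has 11 states:
  I0: { [A → . * B b], [A → . n A B], [A' → . A] }  — shift
  I1: { [A → * . B b], [B → . ) *], [B → . *] }  — shift
  I2: { [A' → A .] }  — accept
  I3: { [A → . * B b], [A → . n A B], [A → n . A B] }  — shift
  I4: { [A → n A . B], [B → . ) *], [B → . *] }  — shift
  I5: { [B → ) . *] }  — shift
  I6: { [B → * .] }  — reduce
  I7: { [A → n A B .] }  — reduce
  I8: { [B → ) * .] }  — reduce
  I9: { [A → * B . b] }  — shift
  I10: { [A → * B b .] }  — reduce

No state contains more than one complete item.

Answer: No reduce-reduce conflicts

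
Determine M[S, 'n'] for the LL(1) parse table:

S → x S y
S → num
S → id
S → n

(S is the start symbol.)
To find M[S, 'n'], we find productions for S where 'n' is in the predict set (PREDICT(N → α) = (FIRST(α) \ {ε}) ∪ (FOLLOW(N) if α ⇒* ε)).

S → x S y: PREDICT = { 'x' }
S → num: PREDICT = { 'num' }
S → id: PREDICT = { 'id' }
S → n: PREDICT = { 'n' }
  'n' is in predict set, so this production goes in M[S, 'n']

M[S, 'n'] = S → n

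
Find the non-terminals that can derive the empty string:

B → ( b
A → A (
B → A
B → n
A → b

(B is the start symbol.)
None

There are no ε-productions, so no non-terminal can derive ε.
No non-terminals are nullable.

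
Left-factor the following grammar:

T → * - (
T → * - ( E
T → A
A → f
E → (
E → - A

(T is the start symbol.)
T → * - ( T'
T' → ε
T' → E
T → A
A → f
E → (
E → - A

Left-factoring transforms A → αβ₁ | αβ₂ into A → αA' and A' → β₁ | β₂
(α is the longest common prefix among the alternatives). Repeat until
no nonterminal has two alternatives with a common prefix.

Round 1: T has alternatives sharing prefix '* - ('. Introduce T': T → * - ( T'
  Add: T' → ε
  Add: T' → E

No remaining common prefixes — done.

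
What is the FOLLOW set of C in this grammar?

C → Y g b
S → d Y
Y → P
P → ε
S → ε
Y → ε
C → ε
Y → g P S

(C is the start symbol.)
C is the start symbol, so $ ∈ FOLLOW(C).
C does not occur on any right-hand side.

Taking the union: FOLLOW(C) = { $ }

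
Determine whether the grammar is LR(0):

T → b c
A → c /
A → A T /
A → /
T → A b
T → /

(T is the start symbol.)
No. Reduce-reduce conflict: [A → / .] and [T → / .]

A grammar is LR(0) if no state in the canonical LR(0) collection has:
  - both a shift item (dot before a terminal) and a complete item (shift-reduce conflict), or
  - two or more complete items (reduce-reduce conflict; the accept item [T' → T .] counts as a complete item here).

Augment with T' → T and build the canonical LR(0) collection (I0 = CLOSURE({[T' → . T]}), then GOTO on every symbol after a dot until no new states appear). It has 11 states:
  I0: { [A → . /], [A → . A T /], [A → . c /], [T → . /], [T → . A b], [T → . b c], [T' → . T] }  — shift
  I1: { [A → / .], [T → / .] }  — 2 reduces
  I2: { [A → . /], [A → . A T /], [A → . c /], [A → A . T /], [T → . /], [T → . A b], [T → . b c], [T → A . b] }  — shift
  I3: { [T' → T .] }  — accept
  I4: { [T → b . c] }  — shift
  I5: { [A → c . /] }  — shift
  I6: { [A → c / .] }  — reduce
  I7: { [T → b c .] }  — reduce
  I8: { [A → A T . /] }  — shift
  I9: { [T → A b .], [T → b . c] }  — shift, reduce
  I10: { [A → A T / .] }  — reduce

Conflict in state I1:
  Reduce-reduce conflict: [A → / .] and [T → / .]
So the grammar is NOT LR(0).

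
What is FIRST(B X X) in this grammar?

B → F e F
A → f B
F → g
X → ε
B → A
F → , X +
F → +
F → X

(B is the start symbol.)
{ '+', ',', 'e', 'f', 'g' }

FIRST sets of the non-terminals involved (from the grammar, by fixed-point iteration):
  FIRST(B) = { '+', ',', 'e', 'f', 'g' }

To compute FIRST(B X X), process the symbols left to right:
Symbol B is a non-terminal. Add FIRST(B) \ {ε} = { '+', ',', 'e', 'f', 'g' }
B is not nullable (ε ∉ FIRST(B)), so stop here.
FIRST(B X X) = { '+', ',', 'e', 'f', 'g' }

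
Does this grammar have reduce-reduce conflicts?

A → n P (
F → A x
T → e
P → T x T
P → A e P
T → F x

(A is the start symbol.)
A reduce-reduce conflict occurs when an LR(0) state has two complete items [A → α .] and [B → β .] — both call for a reduction, and with no lookahead the parser cannot choose between them.

Augment with A' → A and build the canonical LR(0) collection (I0 = CLOSURE({[A' → . A]}), then GOTO on every symbol after a dot until no new states appear). It has 16 states:
  I0: { [A → . n P (], [A' → . A] }  — shift
  I1: { [A' → A .] }  — accept
  I2: { [A → . n P (], [A → n . P (], [F → . A x], [P → . A e P], [P → . T x T], [T → . F x], [T → . e] }  — shift
  I3: { [F → A . x], [P → A . e P] }  — shift
  I4: { [T → F . x] }  — shift
  I5: { [A → n P . (] }  — shift
  I6: { [P → T . x T] }  — shift
  I7: { [T → e .] }  — reduce
  I8: { [A → . n P (], [F → . A x], [P → T x . T], [T → . F x], [T → . e] }  — shift
  I9: { [F → A . x] }  — shift
  I10: { [P → T x T .] }  — reduce
  I11: { [F → A x .] }  — reduce
  I12: { [A → n P ( .] }  — reduce
  I13: { [T → F x .] }  — reduce
  I14: { [A → . n P (], [F → . A x], [P → . A e P], [P → . T x T], [P → A e . P], [T → . F x], [T → . e] }  — shift
  I15: { [P → A e P .] }  — reduce

No state contains more than one complete item.

Answer: No reduce-reduce conflicts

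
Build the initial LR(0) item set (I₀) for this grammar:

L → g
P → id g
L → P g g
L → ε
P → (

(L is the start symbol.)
{ [L → . P g g], [L → . g], [L → .], [L' → . L], [P → . (], [P → . id g] }

First, augment the grammar with L' → L
I₀ = CLOSURE({ [L' → . L] }):
  [L' → . L] has the dot before L: add [L → . g], [L → . P g g], [L → .]
  [L → . P g g] has the dot before P: add [P → . id g], [P → . (]
No further items can be added.

I₀ = { [L → . P g g], [L → . g], [L → .], [L' → . L], [P → . (], [P → . id g] }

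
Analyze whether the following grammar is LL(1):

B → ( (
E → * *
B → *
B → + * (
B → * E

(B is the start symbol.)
No. Predict set conflict for B: { '*' }

For B:
  PREDICT(B → '(' '(') = { '(' }
  PREDICT(B → '*') = { '*' }
  PREDICT(B → '+' '*' '(') = { '+' }
  PREDICT(B → '*' E) = { '*' }
E has a single production, so nothing to check there.

Conflict found: Predict set conflict for B: { '*' }
The grammar is NOT LL(1).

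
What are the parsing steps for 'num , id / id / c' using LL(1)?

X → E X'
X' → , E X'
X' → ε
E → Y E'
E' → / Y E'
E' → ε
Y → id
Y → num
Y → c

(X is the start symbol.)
LL(1) parsing maintains a stack (initially the start symbol over $) and the input. At each step: if the stack top is a terminal, match it against the current input token; if it is a non-terminal N, replace it with the RHS of M[N, lookahead] (the unique production whose predict set contains the lookahead).

Stack is shown with the top on the left.

Stack        Input                Action
----------------------------------------
X $          num , id / id / c $  output X → E X'
E X' $       num , id / id / c $  output E → Y E'
Y E' X' $    num , id / id / c $  output Y → num
num E' X' $  num , id / id / c $  match 'num'
E' X' $      , id / id / c $      output E' → ε
X' $         , id / id / c $      output X' → , E X'
, E X' $     , id / id / c $      match ','
E X' $       id / id / c $        output E → Y E'
Y E' X' $    id / id / c $        output Y → id
id E' X' $   id / id / c $        match 'id'
E' X' $      / id / c $           output E' → / Y E'
/ Y E' X' $  / id / c $           match '/'
Y E' X' $    id / c $             output Y → id
id E' X' $   id / c $             match 'id'
E' X' $      / c $                output E' → / Y E'
/ Y E' X' $  / c $                match '/'
Y E' X' $    c $                  output Y → c
c E' X' $    c $                  match 'c'
E' X' $      $                    output E' → ε
X' $         $                    output X' → ε
$            $                    accept

The string is accepted.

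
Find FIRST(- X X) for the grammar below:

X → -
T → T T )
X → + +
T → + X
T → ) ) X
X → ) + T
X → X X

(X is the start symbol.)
To compute FIRST(- X X), process the symbols left to right:
Symbol - is a terminal. Add '-' and stop.
FIRST(- X X) = { '-' }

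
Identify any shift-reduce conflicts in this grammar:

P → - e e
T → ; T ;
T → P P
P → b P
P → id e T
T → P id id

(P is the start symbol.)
No shift-reduce conflicts

A shift-reduce conflict occurs when an LR(0) state has both:
  - a complete (reduce) item [A → α .] (dot at the end), and
  - a shift item [B → β . c γ] (dot before a terminal).

Augment with P' → P and build the canonical LR(0) collection (I0 = CLOSURE({[P' → . P]}), then GOTO on every symbol after a dot until no new states appear). It has 17 states:
  I0: { [P → . - e e], [P → . b P], [P → . id e T], [P' → . P] }  — shift
  I1: { [P → - . e e] }  — shift
  I2: { [P' → P .] }  — accept
  I3: { [P → . - e e], [P → . b P], [P → . id e T], [P → b . P] }  — shift
  I4: { [P → id . e T] }  — shift
  I5: { [P → . - e e], [P → . b P], [P → . id e T], [P → id e . T], [T → . ; T ;], [T → . P P], [T → . P id id] }  — shift
  I6: { [P → . - e e], [P → . b P], [P → . id e T], [T → . ; T ;], [T → . P P], [T → . P id id], [T → ; . T ;] }  — shift
  I7: { [P → . - e e], [P → . b P], [P → . id e T], [T → P . P], [T → P . id id] }  — shift
  I8: { [P → id e T .] }  — reduce
  I9: { [T → P P .] }  — reduce
  I10: { [P → id . e T], [T → P id . id] }  — shift
  I11: { [T → P id id .] }  — reduce
  I12: { [T → ; T . ;] }  — shift
  I13: { [T → ; T ; .] }  — reduce
  I14: { [P → b P .] }  — reduce
  I15: { [P → - e . e] }  — shift
  I16: { [P → - e e .] }  — reduce

No state contains both a complete item and a shift item.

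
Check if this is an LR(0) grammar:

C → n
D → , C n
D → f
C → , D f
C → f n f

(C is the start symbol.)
A grammar is LR(0) if no state in the canonical LR(0) collection has:
  - both a shift item (dot before a terminal) and a complete item (shift-reduce conflict), or
  - two or more complete items (reduce-reduce conflict; the accept item [C' → C .] counts as a complete item here).

Augment with C' → C and build the canonical LR(0) collection (I0 = CLOSURE({[C' → . C]}), then GOTO on every symbol after a dot until no new states appear). It has 13 states:
  I0: { [C → . , D f], [C → . f n f], [C → . n], [C' → . C] }  — shift
  I1: { [C → , . D f], [D → . , C n], [D → . f] }  — shift
  I2: { [C' → C .] }  — accept
  I3: { [C → f . n f] }  — shift
  I4: { [C → n .] }  — reduce
  I5: { [C → f n . f] }  — shift
  I6: { [C → f n f .] }  — reduce
  I7: { [C → . , D f], [C → . f n f], [C → . n], [D → , . C n] }  — shift
  I8: { [C → , D . f] }  — shift
  I9: { [D → f .] }  — reduce
  I10: { [C → , D f .] }  — reduce
  I11: { [D → , C . n] }  — shift
  I12: { [D → , C n .] }  — reduce

Every state is either a pure shift/goto state or contains exactly one complete item and nothing to shift — no conflicts. The grammar is LR(0).

Answer: Yes, the grammar is LR(0)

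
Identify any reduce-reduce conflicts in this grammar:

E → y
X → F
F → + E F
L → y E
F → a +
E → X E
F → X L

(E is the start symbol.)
Augment with E' → E and build the canonical LR(0) collection (I0 = CLOSURE({[E' → . E]}), then GOTO on every symbol after a dot until no new states appear). It has 16 states:
  I0: { [E → . X E], [E → . y], [E' → . E], [F → . + E F], [F → . X L], [F → . a +], [X → . F] }  — shift
  I1: { [E → . X E], [E → . y], [F → + . E F], [F → . + E F], [F → . X L], [F → . a +], [X → . F] }  — shift
  I2: { [E' → E .] }  — accept
  I3: { [X → F .] }  — reduce
  I4: { [E → . X E], [E → . y], [E → X . E], [F → . + E F], [F → . X L], [F → . a +], [F → X . L], [L → . y E], [X → . F] }  — shift
  I5: { [F → a . +] }  — shift
  I6: { [E → y .] }  — reduce
  I7: { [F → a + .] }  — reduce
  I8: { [E → X E .] }  — reduce
  I9: { [F → X L .] }  — reduce
  I10: { [E → . X E], [E → . y], [E → y .], [F → . + E F], [F → . X L], [F → . a +], [L → y . E], [X → . F] }  — shift, reduce
  I11: { [L → y E .] }  — reduce
  I12: { [F → + E . F], [F → . + E F], [F → . X L], [F → . a +], [X → . F] }  — shift
  I13: { [F → + E F .], [X → F .] }  — 2 reduces
  I14: { [F → X . L], [L → . y E] }  — shift
  I15: { [E → . X E], [E → . y], [F → . + E F], [F → . X L], [F → . a +], [L → y . E], [X → . F] }  — shift

I13 contains complete items [F → + E F .], [X → F .] — reduce-reduce conflict.

Answer: Yes — I13: [F → + E F .] vs [X → F .]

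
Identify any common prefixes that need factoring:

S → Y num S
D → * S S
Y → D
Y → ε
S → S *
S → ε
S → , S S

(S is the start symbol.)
No, left-factoring is not needed

Left-factoring is needed when two productions for the same non-terminal
share a common prefix on the right-hand side.

Productions for S:
  S → Y num S
  S → S *
  S → ε
  S → , S S
Productions for Y:
  Y → D
  Y → ε

No common prefixes found.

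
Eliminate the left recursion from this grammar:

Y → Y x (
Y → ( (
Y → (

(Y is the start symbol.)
Y → ( ( Y'
Y → ( Y'
Y' → x ( Y'
Y' → ε

Y is directly left-recursive. The standard transformation for
  A → A α₁ | ... | A α_m | β₁ | ... | β_n
is
  A  → β₁ A' | ... | β_n A'
  A' → α₁ A' | ... | α_m A' | ε

Y → ( ( becomes Y → ( ( Y'
Y → ( becomes Y → ( Y'
Y → Y x ( becomes Y' → x ( Y'
Add Y' → ε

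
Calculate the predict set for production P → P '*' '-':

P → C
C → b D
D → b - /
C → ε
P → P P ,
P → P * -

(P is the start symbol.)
PREDICT(P → P '*' '-') = (FIRST(RHS) \ {ε}) ∪ (FOLLOW(P) if ε ∈ FIRST(RHS), i.e. RHS ⇒* ε)
FIRST(P) = { '*', ',', 'b', ε }
FIRST(P '*' '-') = { '*', ',', 'b' }
ε ∉ FIRST(P '*' '-'), so FOLLOW(P) is not added.
PREDICT(P → P '*' '-') = { '*', ',', 'b' }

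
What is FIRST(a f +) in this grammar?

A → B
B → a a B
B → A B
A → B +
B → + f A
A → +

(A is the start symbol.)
To compute FIRST(a f +), process the symbols left to right:
Symbol a is a terminal. Add 'a' and stop.
FIRST(a f +) = { 'a' }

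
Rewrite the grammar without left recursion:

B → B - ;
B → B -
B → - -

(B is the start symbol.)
B is directly left-recursive. The standard transformation for
  A → A α₁ | ... | A α_m | β₁ | ... | β_n
is
  A  → β₁ A' | ... | β_n A'
  A' → α₁ A' | ... | α_m A' | ε

B → - - becomes B → - - B'
B → B - ; becomes B' → - ; B'
B → B - becomes B' → - B'
Add B' → ε

Resulting grammar:
B → - - B'
B' → - ; B'
B' → - B'
B' → ε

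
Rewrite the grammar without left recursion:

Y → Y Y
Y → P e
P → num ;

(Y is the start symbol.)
Y → P e Y'
Y' → Y Y'
Y' → ε
P → num ;

Y is directly left-recursive. The standard transformation for
  A → A α₁ | ... | A α_m | β₁ | ... | β_n
is
  A  → β₁ A' | ... | β_n A'
  A' → α₁ A' | ... | α_m A' | ε

Y → P e becomes Y → P e Y'
Y → Y Y becomes Y' → Y Y'
Add Y' → ε

Productions for other non-terminals are unchanged:
  P → num ;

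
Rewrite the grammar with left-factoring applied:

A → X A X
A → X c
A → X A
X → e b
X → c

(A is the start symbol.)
A → X A'
A' → A A''
A'' → X
A'' → ε
A' → c
X → e b
X → c

Left-factoring transforms A → αβ₁ | αβ₂ into A → αA' and A' → β₁ | β₂
(α is the longest common prefix among the alternatives). Repeat until
no nonterminal has two alternatives with a common prefix.

Round 1: A has alternatives sharing prefix 'X'. Introduce A': A → X A'
  Add: A' → A X
  Add: A' → c
  Add: A' → A

Round 2: A' has alternatives sharing prefix 'A'. Introduce A'': A' → A A''
  Add: A'' → X
  Add: A'' → ε

No remaining common prefixes — done.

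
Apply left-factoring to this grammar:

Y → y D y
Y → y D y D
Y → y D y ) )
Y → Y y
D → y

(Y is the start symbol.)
Left-factoring transforms A → αβ₁ | αβ₂ into A → αA' and A' → β₁ | β₂
(α is the longest common prefix among the alternatives). Repeat until
no nonterminal has two alternatives with a common prefix.

Round 1: Y has alternatives sharing prefix 'y D y'. Introduce Y': Y → y D y Y'
  Add: Y' → ε
  Add: Y' → D
  Add: Y' → ) )

No remaining common prefixes — done.

Resulting grammar:
Y → y D y Y'
Y' → ε
Y' → D
Y' → ) )
Y → Y y
D → y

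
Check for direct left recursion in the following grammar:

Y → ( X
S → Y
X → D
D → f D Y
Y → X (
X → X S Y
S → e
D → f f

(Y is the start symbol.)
Yes, X is left-recursive

Y → ( X: starts with '('
S → Y: starts with Y
X → D: starts with D
D → f D Y: starts with f
Y → X (: starts with X
X → X S Y: LEFT RECURSIVE (starts with X)
S → e: starts with e
D → f f: starts with f

The grammar has direct left recursion on: X.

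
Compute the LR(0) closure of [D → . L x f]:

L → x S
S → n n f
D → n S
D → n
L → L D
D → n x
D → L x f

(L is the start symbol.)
{ [D → . L x f], [L → . L D], [L → . x S] }

Start with: [D → . L x f]
  [D → . L x f] has the dot before L: add [L → . x S], [L → . L D]
No further items can be added.

CLOSURE = { [D → . L x f], [L → . L D], [L → . x S] }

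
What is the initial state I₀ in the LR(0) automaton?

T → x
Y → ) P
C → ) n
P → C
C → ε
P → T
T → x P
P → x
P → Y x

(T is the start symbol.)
First, augment the grammar with T' → T
I₀ = CLOSURE({ [T' → . T] }):
  [T' → . T] has the dot before T: add [T → . x], [T → . x P]
No further items can be added.

I₀ = { [T → . x P], [T → . x], [T' → . T] }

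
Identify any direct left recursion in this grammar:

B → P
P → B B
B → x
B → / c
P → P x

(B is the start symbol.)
B → P: starts with P
P → B B: starts with B
B → x: starts with x
B → / c: starts with '/'
P → P x: LEFT RECURSIVE (starts with P)

The grammar has direct left recursion on: P.

Answer: Yes, P is left-recursive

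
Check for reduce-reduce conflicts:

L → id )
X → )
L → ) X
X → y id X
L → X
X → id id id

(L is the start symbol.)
No reduce-reduce conflicts

A reduce-reduce conflict occurs when an LR(0) state has two complete items [A → α .] and [B → β .] — both call for a reduction, and with no lookahead the parser cannot choose between them.

Augment with L' → L and build the canonical LR(0) collection (I0 = CLOSURE({[L' → . L]}), then GOTO on every symbol after a dot until no new states appear). It has 14 states:
  I0: { [L → . ) X], [L → . X], [L → . id )], [L' → . L], [X → . )], [X → . id id id], [X → . y id X] }  — shift
  I1: { [L → ) . X], [X → ) .], [X → . )], [X → . id id id], [X → . y id X] }  — shift, reduce
  I2: { [L' → L .] }  — accept
  I3: { [L → X .] }  — reduce
  I4: { [L → id . )], [X → id . id id] }  — shift
  I5: { [X → y . id X] }  — shift
  I6: { [X → . )], [X → . id id id], [X → . y id X], [X → y id . X] }  — shift
  I7: { [X → ) .] }  — reduce
  I8: { [X → y id X .] }  — reduce
  I9: { [X → id . id id] }  — shift
  I10: { [X → id id . id] }  — shift
  I11: { [X → id id id .] }  — reduce
  I12: { [L → id ) .] }  — reduce
  I13: { [L → ) X .] }  — reduce

No state contains more than one complete item.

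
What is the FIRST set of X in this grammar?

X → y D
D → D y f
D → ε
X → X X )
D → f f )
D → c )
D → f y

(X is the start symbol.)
{ 'y' }

To compute FIRST(X), examine every production with X on the left-hand side, reading each right-hand side left to right until a non-nullable symbol is reached.

From X → y D:
  - y is a terminal: add 'y' and stop
From X → X X ):
  - X is the symbol being defined: contributes nothing new
    X is not nullable, so stop

Collecting: FIRST(X) = { 'y' }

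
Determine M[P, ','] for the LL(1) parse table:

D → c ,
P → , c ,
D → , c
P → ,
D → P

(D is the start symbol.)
To find M[P, ','], we find productions for P where ',' is in the predict set (PREDICT(N → α) = (FIRST(α) \ {ε}) ∪ (FOLLOW(N) if α ⇒* ε)).

P → , c ,: PREDICT = { ',' }
  ',' is in predict set, so this production goes in M[P, ',']
P → ,: PREDICT = { ',' }
  ',' is in predict set, so this production goes in M[P, ',']

M[P, ','] = P → , c ,, P → ,  (a multiply-defined cell — the grammar is not LL(1))

Answer: P → , c ,, P → ,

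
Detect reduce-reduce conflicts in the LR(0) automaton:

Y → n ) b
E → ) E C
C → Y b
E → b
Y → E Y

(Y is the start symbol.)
A reduce-reduce conflict occurs when an LR(0) state has two complete items [A → α .] and [B → β .] — both call for a reduction, and with no lookahead the parser cannot choose between them.

Augment with Y' → Y and build the canonical LR(0) collection (I0 = CLOSURE({[Y' → . Y]}), then GOTO on every symbol after a dot until no new states appear). It has 13 states:
  I0: { [E → . ) E C], [E → . b], [Y → . E Y], [Y → . n ) b], [Y' → . Y] }  — shift
  I1: { [E → ) . E C], [E → . ) E C], [E → . b] }  — shift
  I2: { [E → . ) E C], [E → . b], [Y → . E Y], [Y → . n ) b], [Y → E . Y] }  — shift
  I3: { [Y' → Y .] }  — accept
  I4: { [E → b .] }  — reduce
  I5: { [Y → n . ) b] }  — shift
  I6: { [Y → n ) . b] }  — shift
  I7: { [Y → n ) b .] }  — reduce
  I8: { [Y → E Y .] }  — reduce
  I9: { [C → . Y b], [E → ) E . C], [E → . ) E C], [E → . b], [Y → . E Y], [Y → . n ) b] }  — shift
  I10: { [E → ) E C .] }  — reduce
  I11: { [C → Y . b] }  — shift
  I12: { [C → Y b .] }  — reduce

No state contains more than one complete item.

Answer: No reduce-reduce conflicts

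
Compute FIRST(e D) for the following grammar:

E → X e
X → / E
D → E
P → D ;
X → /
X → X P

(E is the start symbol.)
{ 'e' }

To compute FIRST(e D), process the symbols left to right:
Symbol e is a terminal. Add 'e' and stop.
FIRST(e D) = { 'e' }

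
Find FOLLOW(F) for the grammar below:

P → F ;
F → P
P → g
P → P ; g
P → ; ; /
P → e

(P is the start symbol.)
To compute FOLLOW(F), find every occurrence of F on a right-hand side N → α F β: add FIRST(β) \ {ε}, and if β is empty or nullable also add FOLLOW(N). Iterate to a fixed point.

In P → F ;: F is followed by ';', add FIRST(';') \ {ε} = { ';' }

Taking the union: FOLLOW(F) = { ';' }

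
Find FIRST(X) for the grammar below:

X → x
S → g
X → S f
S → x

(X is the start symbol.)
FIRST sets of the other non-terminals involved (by the same procedure, iterated to a fixed point):
  FIRST(S) = { 'g', 'x' }

From X → x:
  - x is a terminal: add 'x' and stop
From X → S f:
  - S is a non-terminal: add FIRST(S) \ {ε} = { 'g', 'x' }
    S is not nullable, so stop

Collecting: FIRST(X) = { 'g', 'x' }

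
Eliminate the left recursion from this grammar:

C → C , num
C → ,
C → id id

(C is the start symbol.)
C → , C'
C → id id C'
C' → , num C'
C' → ε

C is directly left-recursive. The standard transformation for
  A → A α₁ | ... | A α_m | β₁ | ... | β_n
is
  A  → β₁ A' | ... | β_n A'
  A' → α₁ A' | ... | α_m A' | ε

C → , becomes C → , C'
C → id id becomes C → id id C'
C → C , num becomes C' → , num C'
Add C' → ε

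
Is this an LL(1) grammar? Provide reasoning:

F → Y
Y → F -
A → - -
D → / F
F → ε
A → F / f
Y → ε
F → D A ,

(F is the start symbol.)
No. Predict set conflict for F: { $, '-', '/' }

A grammar is LL(1) if for each non-terminal N with multiple productions, the predict sets of those productions are pairwise disjoint, where PREDICT(N → α) = (FIRST(α) \ {ε}) ∪ (FOLLOW(N) if α ⇒* ε).

Relevant sets:
  FIRST(Y) = { '-', '/', ε }
  FIRST(D) = { '/' }
  FIRST(F) = { '-', '/', ε }
  FOLLOW(F) = { $, '-', '/' }
  FOLLOW(Y) = { $, '-', '/' }

For F:
  PREDICT(F → Y) = { $, '-', '/' }
  PREDICT(F → ε) = { $, '-', '/' }
  PREDICT(F → D A ',') = { '/' }
For Y:
  PREDICT(Y → F '-') = { '-', '/' }
  PREDICT(Y → ε) = { $, '-', '/' }
For A:
  PREDICT(A → '-' '-') = { '-' }
  PREDICT(A → F '/' f) = { '-', '/' }
D has a single production, so nothing to check there.

Conflict found: Predict set conflict for F: { $, '-', '/' }
The grammar is NOT LL(1).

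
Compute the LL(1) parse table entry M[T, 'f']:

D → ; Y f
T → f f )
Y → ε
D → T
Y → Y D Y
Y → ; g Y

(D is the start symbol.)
T → f f )

To find M[T, 'f'], we find productions for T where 'f' is in the predict set (PREDICT(N → α) = (FIRST(α) \ {ε}) ∪ (FOLLOW(N) if α ⇒* ε)).

T → f f ): PREDICT = { 'f' }
  'f' is in predict set, so this production goes in M[T, 'f']

M[T, 'f'] = T → f f )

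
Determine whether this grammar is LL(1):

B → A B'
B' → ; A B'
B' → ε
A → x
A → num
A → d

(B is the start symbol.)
Yes, the grammar is LL(1).

Relevant sets:
  FOLLOW(B') = { $ }

For B':
  PREDICT(B' → ';' A B') = { ';' }
  PREDICT(B' → ε) = { $ }
For A:
  PREDICT(A → x) = { 'x' }
  PREDICT(A → num) = { 'num' }
  PREDICT(A → d) = { 'd' }
B has a single production, so nothing to check there.

All predict sets are disjoint. The grammar IS LL(1).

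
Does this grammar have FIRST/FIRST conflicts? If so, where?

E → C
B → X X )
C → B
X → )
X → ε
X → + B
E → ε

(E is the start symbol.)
No FIRST/FIRST conflicts.

FIRST sets of the non-terminals at (or reachable through a nullable prefix from) the front of some alternative:
  FIRST(C) = { ')', '+' }

Productions for E:
  E → C: FIRST = { ')', '+' }
  E → ε: FIRST = { ε }
Productions for X:
  X → ): FIRST = { ')' }
  X → ε: FIRST = { ε }
  X → + B: FIRST = { '+' }
B, C have only one production, so no FIRST/FIRST conflict is possible there.

All alternatives of each non-terminal have pairwise disjoint FIRST sets.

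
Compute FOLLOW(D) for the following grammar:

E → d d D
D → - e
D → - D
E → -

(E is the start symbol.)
To compute FOLLOW(D), find every occurrence of D on a right-hand side N → α D β: add FIRST(β) \ {ε}, and if β is empty or nullable also add FOLLOW(N). Iterate to a fixed point.

In E → d d D: D is at the end, add FOLLOW(E)
In D → - D: D is at the end; this adds FOLLOW(D) to itself — nothing new

The FOLLOW sets referred to above (computed the same way, to a fixed point):
  FOLLOW(E) = { $ }

Taking the union: FOLLOW(D) = { $ }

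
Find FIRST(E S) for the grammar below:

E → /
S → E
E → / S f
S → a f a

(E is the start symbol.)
{ '/' }

FIRST sets of the non-terminals involved (from the grammar, by fixed-point iteration):
  FIRST(E) = { '/' }

To compute FIRST(E S), process the symbols left to right:
Symbol E is a non-terminal. Add FIRST(E) \ {ε} = { '/' }
E is not nullable (ε ∉ FIRST(E)), so stop here.
FIRST(E S) = { '/' }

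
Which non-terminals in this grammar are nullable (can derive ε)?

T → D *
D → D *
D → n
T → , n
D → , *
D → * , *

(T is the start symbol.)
A non-terminal is nullable if it can derive ε (the empty string): either it has an ε-production, or it has a production whose right-hand side consists entirely of nullable non-terminals.

There are no ε-productions, so no non-terminal can derive ε.
No non-terminals are nullable.

Answer: None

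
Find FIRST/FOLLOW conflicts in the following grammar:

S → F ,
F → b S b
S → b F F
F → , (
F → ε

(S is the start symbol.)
Yes. F → b S b with FOLLOW(F) on { 'b' }; F → ',' '(' with FOLLOW(F) on { ',' }

A FIRST/FOLLOW conflict occurs when a non-terminal N has a nullable alternative N → β (β ⇒* ε) and another alternative N → α with FIRST(α) ∩ FOLLOW(N) ≠ ∅: on such a lookahead the parser cannot decide between expanding α and letting N vanish via β.

Nullable non-terminals: F.

F: nullable alternative(s) F → ε; FOLLOW(F) = { $, ',', 'b' }
  F → b S b: FIRST \ {ε} = { 'b' } — overlaps FOLLOW(F) on { 'b' }: CONFLICT
  F → , (: FIRST \ {ε} = { ',' } — overlaps FOLLOW(F) on { ',' }: CONFLICT
  F → ε: FIRST \ {ε} = { } — this is the only nullable alternative, skip

S has no nullable alternative, so no FIRST/FOLLOW check is needed there.

So the grammar has 2 FIRST/FOLLOW conflicts (marked CONFLICT above).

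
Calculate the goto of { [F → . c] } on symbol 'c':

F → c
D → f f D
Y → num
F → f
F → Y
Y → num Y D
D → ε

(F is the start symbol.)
{ [F → c .] }

GOTO(I, 'c') = CLOSURE({ [A → αX.β] : [A → α.Xβ] ∈ I, X = 'c' })

Items with dot before 'c', with the dot advanced:
  [F → . c] → [F → c .]
Closure adds nothing (no advanced item has the dot before a non-terminal).

GOTO = { [F → c .] }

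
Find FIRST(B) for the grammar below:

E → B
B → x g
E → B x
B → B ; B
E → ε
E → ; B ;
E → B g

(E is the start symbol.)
From B → x g:
  - x is a terminal: add 'x' and stop
From B → B ; B:
  - B is the symbol being defined: contributes nothing new
    B is not nullable, so stop

Collecting: FIRST(B) = { 'x' }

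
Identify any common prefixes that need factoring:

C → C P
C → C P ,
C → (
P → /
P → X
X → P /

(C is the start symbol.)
Left-factoring is needed when two productions for the same non-terminal
share a common prefix on the right-hand side.

Productions for C:
  C → C P
  C → C P ,
  C → (
Productions for P:
  P → /
  P → X

Found common prefix 'C P' in productions for C

Answer: Yes, C has productions with common prefix 'C P'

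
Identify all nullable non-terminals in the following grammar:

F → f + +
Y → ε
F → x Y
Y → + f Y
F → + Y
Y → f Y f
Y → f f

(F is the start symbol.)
A non-terminal is nullable if it can derive ε (the empty string): either it has an ε-production, or it has a production whose right-hand side consists entirely of nullable non-terminals.

ε-productions: Y → ε
So Y is immediately nullable.
No further non-terminal can be added: every production for the remaining non-terminals contains a terminal or a non-nullable non-terminal.
Nullable = { 'Y' }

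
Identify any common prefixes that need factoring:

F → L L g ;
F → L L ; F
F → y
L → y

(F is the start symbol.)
Yes, F has productions with common prefix 'L L'

Left-factoring is needed when two productions for the same non-terminal
share a common prefix on the right-hand side.

Productions for F:
  F → L L g ;
  F → L L ; F
  F → y

Found common prefix 'L L' in productions for F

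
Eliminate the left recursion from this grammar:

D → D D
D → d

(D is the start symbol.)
D → d D'
D' → D D'
D' → ε

D is directly left-recursive. The standard transformation for
  A → A α₁ | ... | A α_m | β₁ | ... | β_n
is
  A  → β₁ A' | ... | β_n A'
  A' → α₁ A' | ... | α_m A' | ε

D → d becomes D → d D'
D → D D becomes D' → D D'
Add D' → ε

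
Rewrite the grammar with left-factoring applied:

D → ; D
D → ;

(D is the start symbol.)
Left-factoring transforms A → αβ₁ | αβ₂ into A → αA' and A' → β₁ | β₂
(α is the longest common prefix among the alternatives). Repeat until
no nonterminal has two alternatives with a common prefix.

Round 1: D has alternatives sharing prefix ';'. Introduce D': D → ; D'
  Add: D' → D
  Add: D' → ε

No remaining common prefixes — done.

Resulting grammar:
D → ; D'
D' → D
D' → ε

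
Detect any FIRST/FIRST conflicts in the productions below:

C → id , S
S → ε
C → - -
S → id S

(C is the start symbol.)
No FIRST/FIRST conflicts.

Productions for C:
  C → id , S: FIRST = { 'id' }
  C → - -: FIRST = { '-' }
Productions for S:
  S → ε: FIRST = { ε }
  S → id S: FIRST = { 'id' }

All alternatives of each non-terminal have pairwise disjoint FIRST sets.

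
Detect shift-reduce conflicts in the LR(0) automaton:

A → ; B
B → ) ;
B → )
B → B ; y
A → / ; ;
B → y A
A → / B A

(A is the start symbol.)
Augment with A' → A and build the canonical LR(0) collection (I0 = CLOSURE({[A' → . A]}), then GOTO on every symbol after a dot until no new states appear). It has 17 states:
  I0: { [A → . / ; ;], [A → . / B A], [A → . ; B], [A' → . A] }  — shift
  I1: { [A → / . ; ;], [A → / . B A], [B → . ) ;], [B → . )], [B → . B ; y], [B → . y A] }  — shift
  I2: { [A → ; . B], [B → . ) ;], [B → . )], [B → . B ; y], [B → . y A] }  — shift
  I3: { [A' → A .] }  — accept
  I4: { [B → ) . ;], [B → ) .] }  — shift, reduce
  I5: { [A → ; B .], [B → B . ; y] }  — shift, reduce
  I6: { [A → . / ; ;], [A → . / B A], [A → . ; B], [B → y . A] }  — shift
  I7: { [B → y A .] }  — reduce
  I8: { [B → B ; . y] }  — shift
  I9: { [B → B ; y .] }  — reduce
  I10: { [B → ) ; .] }  — reduce
  I11: { [A → / ; . ;] }  — shift
  I12: { [A → . / ; ;], [A → . / B A], [A → . ; B], [A → / B . A], [B → B . ; y] }  — shift
  I13: { [A → ; . B], [B → . ) ;], [B → . )], [B → . B ; y], [B → . y A], [B → B ; . y] }  — shift
  I14: { [A → / B A .] }  — reduce
  I15: { [A → . / ; ;], [A → . / B A], [A → . ; B], [B → B ; y .], [B → y . A] }  — shift, reduce
  I16: { [A → / ; ; .] }  — reduce

I4 contains reduce item [B → ) .] and shift item [B → ) . ;] — shift-reduce conflict.
I5 contains reduce item [A → ; B .] and shift item [B → B . ; y] — shift-reduce conflict.
I15 contains reduce item [B → B ; y .] and shift items [A → . / ; ;], [A → . / B A], [A → . ; B] — shift-reduce conflict.

Answer: Yes — I4: [B → ) .] vs [B → ) . ;]; I5: [A → ; B .] vs [B → B . ; y]; I15: [B → B ; y .] vs [A → . / ; ;]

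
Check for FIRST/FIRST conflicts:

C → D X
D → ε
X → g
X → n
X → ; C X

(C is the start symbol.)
A FIRST/FIRST conflict occurs when two productions N → α and N → β for the same non-terminal have FIRST(α) ∩ FIRST(β) ≠ ∅ (with ε ∈ FIRST of a nullable right-hand side, so two nullable alternatives also conflict).

Productions for X:
  X → g: FIRST = { 'g' }
  X → n: FIRST = { 'n' }
  X → ; C X: FIRST = { ';' }
C, D have only one production, so no FIRST/FIRST conflict is possible there.

All alternatives of each non-terminal have pairwise disjoint FIRST sets.

Answer: No FIRST/FIRST conflicts.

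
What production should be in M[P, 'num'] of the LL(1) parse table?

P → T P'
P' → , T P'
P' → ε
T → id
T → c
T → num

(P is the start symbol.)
To find M[P, 'num'], we find productions for P where 'num' is in the predict set (PREDICT(N → α) = (FIRST(α) \ {ε}) ∪ (FOLLOW(N) if α ⇒* ε)).

Relevant sets:
  FIRST(T) = { 'c', 'id', 'num' }

P → T P': PREDICT = { 'c', 'id', 'num' }
  'num' is in predict set, so this production goes in M[P, 'num']

M[P, 'num'] = P → T P'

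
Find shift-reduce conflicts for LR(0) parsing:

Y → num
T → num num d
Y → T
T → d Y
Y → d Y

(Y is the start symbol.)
Yes — I4: [Y → num .] vs [T → num . num d]

A shift-reduce conflict occurs when an LR(0) state has both:
  - a complete (reduce) item [A → α .] (dot at the end), and
  - a shift item [B → β . c γ] (dot before a terminal).

Augment with Y' → Y and build the canonical LR(0) collection (I0 = CLOSURE({[Y' → . Y]}), then GOTO on every symbol after a dot until no new states appear). It has 8 states:
  I0: { [T → . d Y], [T → . num num d], [Y → . T], [Y → . d Y], [Y → . num], [Y' → . Y] }  — shift
  I1: { [Y → T .] }  — reduce
  I2: { [Y' → Y .] }  — accept
  I3: { [T → . d Y], [T → . num num d], [T → d . Y], [Y → . T], [Y → . d Y], [Y → . num], [Y → d . Y] }  — shift
  I4: { [T → num . num d], [Y → num .] }  — shift, reduce
  I5: { [T → num num . d] }  — shift
  I6: { [T → num num d .] }  — reduce
  I7: { [T → d Y .], [Y → d Y .] }  — 2 reduces

I4 contains reduce item [Y → num .] and shift item [T → num . num d] — shift-reduce conflict.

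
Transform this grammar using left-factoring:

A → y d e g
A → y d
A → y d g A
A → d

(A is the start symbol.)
A → y d A'
A' → e g
A' → ε
A' → g A
A → d

Left-factoring transforms A → αβ₁ | αβ₂ into A → αA' and A' → β₁ | β₂
(α is the longest common prefix among the alternatives). Repeat until
no nonterminal has two alternatives with a common prefix.

Round 1: A has alternatives sharing prefix 'y d'. Introduce A': A → y d A'
  Add: A' → e g
  Add: A' → ε
  Add: A' → g A

No remaining common prefixes — done.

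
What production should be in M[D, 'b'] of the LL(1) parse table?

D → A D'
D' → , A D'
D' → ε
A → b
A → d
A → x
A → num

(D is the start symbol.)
D → A D'

To find M[D, 'b'], we find productions for D where 'b' is in the predict set (PREDICT(N → α) = (FIRST(α) \ {ε}) ∪ (FOLLOW(N) if α ⇒* ε)).

Relevant sets:
  FIRST(A) = { 'b', 'd', 'num', 'x' }

D → A D': PREDICT = { 'b', 'd', 'num', 'x' }
  'b' is in predict set, so this production goes in M[D, 'b']

M[D, 'b'] = D → A D'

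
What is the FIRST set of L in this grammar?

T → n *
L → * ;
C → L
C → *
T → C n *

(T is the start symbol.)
{ '*' }

From L → * ;:
  - '*' is a terminal: add '*' and stop

Collecting: FIRST(L) = { '*' }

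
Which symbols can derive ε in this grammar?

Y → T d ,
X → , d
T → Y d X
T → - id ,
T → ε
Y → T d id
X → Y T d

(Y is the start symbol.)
ε-productions: T → ε
So T is immediately nullable.
No further non-terminal can be added: every production for the remaining non-terminals contains a terminal or a non-nullable non-terminal.
Nullable = { 'T' }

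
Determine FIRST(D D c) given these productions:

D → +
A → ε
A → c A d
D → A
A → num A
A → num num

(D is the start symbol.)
{ '+', 'c', 'num' }

FIRST sets of the non-terminals involved (from the grammar, by fixed-point iteration):
  FIRST(D) = { '+', 'c', 'num', ε }

To compute FIRST(D D c), process the symbols left to right:
Symbol D is a non-terminal. Add FIRST(D) \ {ε} = { '+', 'c', 'num' }
D is nullable (ε ∈ FIRST(D)), continue to the next symbol.
Symbol D is a non-terminal. Add FIRST(D) \ {ε} = { '+', 'c', 'num' }
D is nullable (ε ∈ FIRST(D)), continue to the next symbol.
Symbol c is a terminal. Add 'c' and stop.
FIRST(D D c) = { '+', 'c', 'num' }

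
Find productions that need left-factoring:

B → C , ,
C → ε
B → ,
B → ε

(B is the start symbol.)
Left-factoring is needed when two productions for the same non-terminal
share a common prefix on the right-hand side.

Productions for B:
  B → C , ,
  B → ,
  B → ε

No common prefixes found.

Answer: No, left-factoring is not needed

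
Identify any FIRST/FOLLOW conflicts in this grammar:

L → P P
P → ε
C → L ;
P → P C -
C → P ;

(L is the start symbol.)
A FIRST/FOLLOW conflict occurs when a non-terminal N has a nullable alternative N → β (β ⇒* ε) and another alternative N → α with FIRST(α) ∩ FOLLOW(N) ≠ ∅: on such a lookahead the parser cannot decide between expanding α and letting N vanish via β.

Nullable non-terminals: L, P.
FIRST sets used below: FIRST(P) = { ';', ε }, FIRST(C) = { ';' }
L has a nullable alternative but only one production, so nothing to check.

P: nullable alternative(s) P → ε; FOLLOW(P) = { $, ';' }
  P → ε: FIRST \ {ε} = { } — this is the only nullable alternative, skip
  P → P C -: FIRST \ {ε} = { ';' } — overlaps FOLLOW(P) on { ';' }: CONFLICT

C has no nullable alternative, so no FIRST/FOLLOW check is needed there.

So the grammar has 1 FIRST/FOLLOW conflict (marked CONFLICT above).

Answer: Yes. P → P C '-' with FOLLOW(P) on { ';' }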